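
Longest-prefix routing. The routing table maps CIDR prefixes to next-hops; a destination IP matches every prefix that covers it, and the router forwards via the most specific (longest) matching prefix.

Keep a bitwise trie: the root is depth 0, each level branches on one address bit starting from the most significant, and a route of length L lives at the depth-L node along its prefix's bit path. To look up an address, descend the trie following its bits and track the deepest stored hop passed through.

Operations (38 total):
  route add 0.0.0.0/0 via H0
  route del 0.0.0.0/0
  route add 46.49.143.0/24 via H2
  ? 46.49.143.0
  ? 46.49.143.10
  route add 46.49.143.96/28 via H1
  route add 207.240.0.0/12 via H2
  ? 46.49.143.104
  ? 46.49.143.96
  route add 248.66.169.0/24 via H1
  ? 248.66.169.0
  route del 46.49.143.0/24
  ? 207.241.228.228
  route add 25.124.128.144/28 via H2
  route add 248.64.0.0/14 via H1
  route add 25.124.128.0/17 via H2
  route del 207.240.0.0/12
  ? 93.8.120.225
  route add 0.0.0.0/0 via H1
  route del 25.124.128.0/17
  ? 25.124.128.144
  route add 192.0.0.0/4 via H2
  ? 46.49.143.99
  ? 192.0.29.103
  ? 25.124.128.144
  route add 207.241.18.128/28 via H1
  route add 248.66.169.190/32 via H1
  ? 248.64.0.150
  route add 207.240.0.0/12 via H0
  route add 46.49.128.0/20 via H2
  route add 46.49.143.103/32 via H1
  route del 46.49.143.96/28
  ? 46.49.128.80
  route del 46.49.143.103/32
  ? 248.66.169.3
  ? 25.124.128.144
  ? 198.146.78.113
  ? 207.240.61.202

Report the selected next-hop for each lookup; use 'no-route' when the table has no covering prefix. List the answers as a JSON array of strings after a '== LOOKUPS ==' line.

Trace:
  add 0.0.0.0/0 -> H0 at depth 0
  del 0.0.0.0/0 (clear depth 0)
  add 46.49.143.0/24 -> H2 at depth 24
  Q 46.49.143.0: descend 001011100011000110001111 ; hops seen [H2] ; pick H2
  Q 46.49.143.10: descend 001011100011000110001111 ; hops seen [H2] ; pick H2
  add 46.49.143.96/28 -> H1 at depth 28
  add 207.240.0.0/12 -> H2 at depth 12
  Q 46.49.143.104: descend 0010111000110001100011110110 ; hops seen [H2,H1] ; pick H1
  Q 46.49.143.96: descend 0010111000110001100011110110 ; hops seen [H2,H1] ; pick H1
  add 248.66.169.0/24 -> H1 at depth 24
  Q 248.66.169.0: descend 111110000100001010101001 ; hops seen [H1] ; pick H1
  del 46.49.143.0/24 (clear depth 24)
  Q 207.241.228.228: descend 110011111111 ; hops seen [H2] ; pick H2
  add 25.124.128.144/28 -> H2 at depth 28
  add 248.64.0.0/14 -> H1 at depth 14
  add 25.124.128.0/17 -> H2 at depth 17
  del 207.240.0.0/12 (clear depth 12)
  Q 93.8.120.225: descend 0 ; hops seen [∅] ; pick no-route
  add 0.0.0.0/0 -> H1 at depth 0
  del 25.124.128.0/17 (clear depth 17)
  Q 25.124.128.144: descend 0001100101111100100000001001 ; hops seen [H1,H2] ; pick H2
  add 192.0.0.0/4 -> H2 at depth 4
  Q 46.49.143.99: descend 0010111000110001100011110110 ; hops seen [H1,H1] ; pick H1
  Q 192.0.29.103: descend 1100 ; hops seen [H1,H2] ; pick H2
  Q 25.124.128.144: descend 0001100101111100100000001001 ; hops seen [H1,H2] ; pick H2
  add 207.241.18.128/28 -> H1 at depth 28
  add 248.66.169.190/32 -> H1 at depth 32
  Q 248.64.0.150: descend 11111000010000 ; hops seen [H1,H1] ; pick H1
  add 207.240.0.0/12 -> H0 at depth 12
  add 46.49.128.0/20 -> H2 at depth 20
  add 46.49.143.103/32 -> H1 at depth 32
  del 46.49.143.96/28 (clear depth 28)
  Q 46.49.128.80: descend 00101110001100011000 ; hops seen [H1,H2] ; pick H2
  del 46.49.143.103/32 (clear depth 32)
  Q 248.66.169.3: descend 111110000100001010101001 ; hops seen [H1,H1,H1] ; pick H1
  Q 25.124.128.144: descend 0001100101111100100000001001 ; hops seen [H1,H2] ; pick H2
  Q 198.146.78.113: descend 1100 ; hops seen [H1,H2] ; pick H2
  Q 207.240.61.202: descend 110011111111000 ; hops seen [H1,H2,H0] ; pick H0

== LOOKUPS ==
["H2","H2","H1","H1","H1","H2","no-route","H2","H1","H2","H2","H1","H2","H1","H2","H2","H0"]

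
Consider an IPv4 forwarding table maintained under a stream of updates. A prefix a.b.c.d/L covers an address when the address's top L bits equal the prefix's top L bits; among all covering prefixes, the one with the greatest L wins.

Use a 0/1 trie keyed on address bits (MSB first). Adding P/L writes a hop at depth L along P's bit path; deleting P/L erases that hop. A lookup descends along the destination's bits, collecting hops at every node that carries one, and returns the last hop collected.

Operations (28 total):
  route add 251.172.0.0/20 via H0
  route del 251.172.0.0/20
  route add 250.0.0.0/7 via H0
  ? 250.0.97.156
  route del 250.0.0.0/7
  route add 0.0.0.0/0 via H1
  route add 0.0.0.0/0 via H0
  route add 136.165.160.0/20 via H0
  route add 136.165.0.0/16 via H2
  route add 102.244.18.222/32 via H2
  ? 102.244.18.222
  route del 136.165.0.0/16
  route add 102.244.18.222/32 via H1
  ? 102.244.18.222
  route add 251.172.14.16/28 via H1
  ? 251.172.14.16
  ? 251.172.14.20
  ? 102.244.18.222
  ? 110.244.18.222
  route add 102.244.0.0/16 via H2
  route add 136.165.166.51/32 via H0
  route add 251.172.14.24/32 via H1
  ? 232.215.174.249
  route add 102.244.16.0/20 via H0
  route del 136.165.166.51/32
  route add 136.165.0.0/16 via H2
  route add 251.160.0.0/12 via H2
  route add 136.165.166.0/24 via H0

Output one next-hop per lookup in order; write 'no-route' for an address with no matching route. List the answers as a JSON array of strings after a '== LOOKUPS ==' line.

Process each operation:
  add 251.172.0.0/20 -> H0 at depth 20
  del 251.172.0.0/20 (clear depth 20)
  add 250.0.0.0/7 -> H0 at depth 7
  lookup 250.0.97.156: bits 1111101 walk d0:-→d1:-→d2:-→d3:-→d4:-→d5:-→d6:-→d7:H0 -> H0
  del 250.0.0.0/7 (clear depth 7)
  add 0.0.0.0/0 -> H1 at depth 0
  add 0.0.0.0/0 -> H0 at depth 0
  add 136.165.160.0/20 -> H0 at depth 20
  add 136.165.0.0/16 -> H2 at depth 16
  add 102.244.18.222/32 -> H2 at depth 32
  lookup 102.244.18.222: bits 01100110111101000001001011011110 walk d0:H0→d1:-→d2:-→d3:-→d4:-→d5:-→d6:-→d7:-→d8:-→d9:-→d10:-→d11:-→d12:-→d13:-→d14:-→d15:-→d16:-→d17:-→d18:-→d19:-→d20:-→d21:-→d22:-→d23:-→d24:-→d25:-→d26:-→d27:-→d28:-→d29:-→d30:-→d31:-→d32:H2 -> H2
  del 136.165.0.0/16 (clear depth 16)
  add 102.244.18.222/32 -> H1 at depth 32
  lookup 102.244.18.222: bits 01100110111101000001001011011110 walk d0:H0→d1:-→d2:-→d3:-→d4:-→d5:-→d6:-→d7:-→d8:-→d9:-→d10:-→d11:-→d12:-→d13:-→d14:-→d15:-→d16:-→d17:-→d18:-→d19:-→d20:-→d21:-→d22:-→d23:-→d24:-→d25:-→d26:-→d27:-→d28:-→d29:-→d30:-→d31:-→d32:H1 -> H1
  add 251.172.14.16/28 -> H1 at depth 28
  lookup 251.172.14.16: bits 1111101110101100000011100001 walk d0:H0→d1:-→d2:-→d3:-→d4:-→d5:-→d6:-→d7:-→d8:-→d9:-→d10:-→d11:-→d12:-→d13:-→d14:-→d15:-→d16:-→d17:-→d18:-→d19:-→d20:-→d21:-→d22:-→d23:-→d24:-→d25:-→d26:-→d27:-→d28:H1 -> H1
  lookup 251.172.14.20: bits 1111101110101100000011100001 walk d0:H0→d1:-→d2:-→d3:-→d4:-→d5:-→d6:-→d7:-→d8:-→d9:-→d10:-→d11:-→d12:-→d13:-→d14:-→d15:-→d16:-→d17:-→d18:-→d19:-→d20:-→d21:-→d22:-→d23:-→d24:-→d25:-→d26:-→d27:-→d28:H1 -> H1
  lookup 102.244.18.222: bits 01100110111101000001001011011110 walk d0:H0→d1:-→d2:-→d3:-→d4:-→d5:-→d6:-→d7:-→d8:-→d9:-→d10:-→d11:-→d12:-→d13:-→d14:-→d15:-→d16:-→d17:-→d18:-→d19:-→d20:-→d21:-→d22:-→d23:-→d24:-→d25:-→d26:-→d27:-→d28:-→d29:-→d30:-→d31:-→d32:H1 -> H1
  lookup 110.244.18.222: bits 0110 walk d0:H0→d1:-→d2:-→d3:-→d4:- -> H0
  add 102.244.0.0/16 -> H2 at depth 16
  add 136.165.166.51/32 -> H0 at depth 32
  add 251.172.14.24/32 -> H1 at depth 32
  lookup 232.215.174.249: bits 111 walk d0:H0→d1:-→d2:-→d3:- -> H0
  add 102.244.16.0/20 -> H0 at depth 20
  del 136.165.166.51/32 (clear depth 32)
  add 136.165.0.0/16 -> H2 at depth 16
  add 251.160.0.0/12 -> H2 at depth 12
  add 136.165.166.0/24 -> H0 at depth 24

== LOOKUPS ==
["H0","H2","H1","H1","H1","H1","H0","H0"]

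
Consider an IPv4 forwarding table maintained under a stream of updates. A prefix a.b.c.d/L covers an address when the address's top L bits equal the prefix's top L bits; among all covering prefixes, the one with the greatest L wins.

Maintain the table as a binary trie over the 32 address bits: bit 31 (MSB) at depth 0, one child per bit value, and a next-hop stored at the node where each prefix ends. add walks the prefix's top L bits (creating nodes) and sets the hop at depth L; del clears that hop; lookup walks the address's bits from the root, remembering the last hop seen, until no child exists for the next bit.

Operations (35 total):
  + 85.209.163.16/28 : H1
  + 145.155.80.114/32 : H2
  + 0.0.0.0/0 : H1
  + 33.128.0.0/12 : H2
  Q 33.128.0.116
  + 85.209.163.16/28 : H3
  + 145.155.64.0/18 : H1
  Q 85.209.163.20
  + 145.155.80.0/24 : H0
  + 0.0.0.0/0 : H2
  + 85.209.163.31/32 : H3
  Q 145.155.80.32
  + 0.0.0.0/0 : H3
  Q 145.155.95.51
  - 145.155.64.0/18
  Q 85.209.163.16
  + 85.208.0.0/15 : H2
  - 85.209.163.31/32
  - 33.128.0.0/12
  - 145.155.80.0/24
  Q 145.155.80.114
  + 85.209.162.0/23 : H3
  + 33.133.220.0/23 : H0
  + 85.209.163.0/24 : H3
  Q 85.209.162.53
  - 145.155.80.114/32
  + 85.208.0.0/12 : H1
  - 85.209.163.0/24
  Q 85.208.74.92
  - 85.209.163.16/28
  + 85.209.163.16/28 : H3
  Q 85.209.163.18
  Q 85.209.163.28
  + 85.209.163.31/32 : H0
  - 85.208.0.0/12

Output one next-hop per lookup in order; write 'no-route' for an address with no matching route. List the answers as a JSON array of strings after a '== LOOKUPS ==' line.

Apply in order:
  + 85.209.163.16/28 (H1) depth=28
  + 145.155.80.114/32 (H2) depth=32
  + 0.0.0.0/0 (H1) depth=0
  + 33.128.0.0/12 (H2) depth=12
  Q 33.128.0.116: descend 001000011000 ; hops seen [H1,H2] ; pick H2
  + 85.209.163.16/28 (H3) depth=28
  + 145.155.64.0/18 (H1) depth=18
  Q 85.209.163.20: descend 0101010111010001101000110001 ; hops seen [H1,H3] ; pick H3
  + 145.155.80.0/24 (H0) depth=24
  + 0.0.0.0/0 (H2) depth=0
  + 85.209.163.31/32 (H3) depth=32
  Q 145.155.80.32: descend 1001000110011011010100000 ; hops seen [H2,H1,H0] ; pick H0
  + 0.0.0.0/0 (H3) depth=0
  Q 145.155.95.51: descend 10010001100110110101 ; hops seen [H3,H1] ; pick H1
  - 145.155.64.0/18 clear@18
  Q 85.209.163.16: descend 0101010111010001101000110001 ; hops seen [H3,H3] ; pick H3
  + 85.208.0.0/15 (H2) depth=15
  - 85.209.163.31/32 clear@32
  - 33.128.0.0/12 clear@12
  - 145.155.80.0/24 clear@24
  Q 145.155.80.114: descend 10010001100110110101000001110010 ; hops seen [H3,H2] ; pick H2
  + 85.209.162.0/23 (H3) depth=23
  + 33.133.220.0/23 (H0) depth=23
  + 85.209.163.0/24 (H3) depth=24
  Q 85.209.162.53: descend 01010101110100011010001 ; hops seen [H3,H2,H3] ; pick H3
  - 145.155.80.114/32 clear@32
  + 85.208.0.0/12 (H1) depth=12
  - 85.209.163.0/24 clear@24
  Q 85.208.74.92: descend 010101011101000 ; hops seen [H3,H1,H2] ; pick H2
  - 85.209.163.16/28 clear@28
  + 85.209.163.16/28 (H3) depth=28
  Q 85.209.163.18: descend 0101010111010001101000110001 ; hops seen [H3,H1,H2,H3,H3] ; pick H3
  Q 85.209.163.28: descend 010101011101000110100011000111 ; hops seen [H3,H1,H2,H3,H3] ; pick H3
  + 85.209.163.31/32 (H0) depth=32
  - 85.208.0.0/12 clear@12

== LOOKUPS ==
["H2","H3","H0","H1","H3","H2","H3","H2","H3","H3"]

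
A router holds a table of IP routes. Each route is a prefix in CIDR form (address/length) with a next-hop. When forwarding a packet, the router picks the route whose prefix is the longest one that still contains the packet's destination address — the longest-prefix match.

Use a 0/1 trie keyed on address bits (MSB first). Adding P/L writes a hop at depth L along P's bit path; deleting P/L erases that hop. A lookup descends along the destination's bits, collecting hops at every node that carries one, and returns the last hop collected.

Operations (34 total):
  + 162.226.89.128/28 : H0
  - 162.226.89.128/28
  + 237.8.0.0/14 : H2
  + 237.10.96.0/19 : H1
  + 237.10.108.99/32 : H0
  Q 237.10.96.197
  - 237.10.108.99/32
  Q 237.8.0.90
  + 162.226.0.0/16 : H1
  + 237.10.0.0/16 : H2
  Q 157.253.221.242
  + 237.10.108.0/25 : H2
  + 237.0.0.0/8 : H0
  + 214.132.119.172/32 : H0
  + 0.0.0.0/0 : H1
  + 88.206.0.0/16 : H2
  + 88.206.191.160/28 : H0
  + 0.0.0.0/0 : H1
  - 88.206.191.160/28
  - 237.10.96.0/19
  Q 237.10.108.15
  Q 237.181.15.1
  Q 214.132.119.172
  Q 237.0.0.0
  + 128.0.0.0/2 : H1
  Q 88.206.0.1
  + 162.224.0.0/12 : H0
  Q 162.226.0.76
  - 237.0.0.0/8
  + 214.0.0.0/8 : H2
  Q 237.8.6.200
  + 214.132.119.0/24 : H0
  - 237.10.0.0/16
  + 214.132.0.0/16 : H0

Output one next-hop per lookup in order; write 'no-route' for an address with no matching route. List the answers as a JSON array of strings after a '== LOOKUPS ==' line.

Trace:
  add 162.226.89.128/28 -> H0 at depth 28
  del 162.226.89.128/28 (clear depth 28)
  add 237.8.0.0/14 -> H2 at depth 14
  add 237.10.96.0/19 -> H1 at depth 19
  add 237.10.108.99/32 -> H0 at depth 32
  lookup 237.10.96.197: bits 11101101000010100110 walk d0:-→d1:-→d2:-→d3:-→d4:-→d5:-→d6:-→d7:-→d8:-→d9:-→d10:-→d11:-→d12:-→d13:-→d14:H2→d15:-→d16:-→d17:-→d18:-→d19:H1→d20:- -> H1
  del 237.10.108.99/32 (clear depth 32)
  lookup 237.8.0.90: bits 11101101000010 walk d0:-→d1:-→d2:-→d3:-→d4:-→d5:-→d6:-→d7:-→d8:-→d9:-→d10:-→d11:-→d12:-→d13:-→d14:H2 -> H2
  add 162.226.0.0/16 -> H1 at depth 16
  add 237.10.0.0/16 -> H2 at depth 16
  lookup 157.253.221.242: bits 10 walk d0:-→d1:-→d2:- -> no-route
  add 237.10.108.0/25 -> H2 at depth 25
  add 237.0.0.0/8 -> H0 at depth 8
  add 214.132.119.172/32 -> H0 at depth 32
  add 0.0.0.0/0 -> H1 at depth 0
  add 88.206.0.0/16 -> H2 at depth 16
  add 88.206.191.160/28 -> H0 at depth 28
  add 0.0.0.0/0 -> H1 at depth 0
  del 88.206.191.160/28 (clear depth 28)
  del 237.10.96.0/19 (clear depth 19)
  lookup 237.10.108.15: bits 1110110100001010011011000 walk d0:H1→d1:-→d2:-→d3:-→d4:-→d5:-→d6:-→d7:-→d8:H0→d9:-→d10:-→d11:-→d12:-→d13:-→d14:H2→d15:-→d16:H2→d17:-→d18:-→d19:-→d20:-→d21:-→d22:-→d23:-→d24:-→d25:H2 -> H2
  lookup 237.181.15.1: bits 11101101 walk d0:H1→d1:-→d2:-→d3:-→d4:-→d5:-→d6:-→d7:-→d8:H0 -> H0
  lookup 214.132.119.172: bits 11010110100001000111011110101100 walk d0:H1→d1:-→d2:-→d3:-→d4:-→d5:-→d6:-→d7:-→d8:-→d9:-→d10:-→d11:-→d12:-→d13:-→d14:-→d15:-→d16:-→d17:-→d18:-→d19:-→d20:-→d21:-→d22:-→d23:-→d24:-→d25:-→d26:-→d27:-→d28:-→d29:-→d30:-→d31:-→d32:H0 -> H0
  lookup 237.0.0.0: bits 111011010000 walk d0:H1→d1:-→d2:-→d3:-→d4:-→d5:-→d6:-→d7:-→d8:H0→d9:-→d10:-→d11:-→d12:- -> H0
  add 128.0.0.0/2 -> H1 at depth 2
  lookup 88.206.0.1: bits 0101100011001110 walk d0:H1→d1:-→d2:-→d3:-→d4:-→d5:-→d6:-→d7:-→d8:-→d9:-→d10:-→d11:-→d12:-→d13:-→d14:-→d15:-→d16:H2 -> H2
  add 162.224.0.0/12 -> H0 at depth 12
  lookup 162.226.0.76: bits 10100010111000100 walk d0:H1→d1:-→d2:H1→d3:-→d4:-→d5:-→d6:-→d7:-→d8:-→d9:-→d10:-→d11:-→d12:H0→d13:-→d14:-→d15:-→d16:H1→d17:- -> H1
  del 237.0.0.0/8 (clear depth 8)
  add 214.0.0.0/8 -> H2 at depth 8
  lookup 237.8.6.200: bits 11101101000010 walk d0:H1→d1:-→d2:-→d3:-→d4:-→d5:-→d6:-→d7:-→d8:-→d9:-→d10:-→d11:-→d12:-→d13:-→d14:H2 -> H2
  add 214.132.119.0/24 -> H0 at depth 24
  del 237.10.0.0/16 (clear depth 16)
  add 214.132.0.0/16 -> H0 at depth 16

== LOOKUPS ==
["H1","H2","no-route","H2","H0","H0","H0","H2","H1","H2"]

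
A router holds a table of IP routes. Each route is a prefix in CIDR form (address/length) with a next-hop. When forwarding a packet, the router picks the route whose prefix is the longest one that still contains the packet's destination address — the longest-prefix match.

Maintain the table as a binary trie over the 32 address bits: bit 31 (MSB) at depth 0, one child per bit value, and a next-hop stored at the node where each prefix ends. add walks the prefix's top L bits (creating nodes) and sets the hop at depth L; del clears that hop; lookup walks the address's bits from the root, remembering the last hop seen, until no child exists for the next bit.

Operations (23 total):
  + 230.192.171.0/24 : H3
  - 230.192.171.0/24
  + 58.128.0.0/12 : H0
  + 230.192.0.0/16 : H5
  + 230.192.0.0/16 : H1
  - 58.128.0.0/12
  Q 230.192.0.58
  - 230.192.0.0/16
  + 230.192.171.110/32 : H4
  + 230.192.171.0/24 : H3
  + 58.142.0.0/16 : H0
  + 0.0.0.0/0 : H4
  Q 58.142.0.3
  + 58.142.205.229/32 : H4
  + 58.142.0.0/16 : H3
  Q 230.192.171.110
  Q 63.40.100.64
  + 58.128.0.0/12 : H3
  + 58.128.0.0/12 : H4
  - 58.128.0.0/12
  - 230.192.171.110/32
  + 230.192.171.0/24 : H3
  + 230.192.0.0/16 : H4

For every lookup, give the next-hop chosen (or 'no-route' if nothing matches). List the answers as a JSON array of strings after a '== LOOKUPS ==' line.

Trace:
  + 230.192.171.0/24 (H3) depth=24
  - 230.192.171.0/24 clear@24
  + 58.128.0.0/12 (H0) depth=12
  + 230.192.0.0/16 (H5) depth=16
  + 230.192.0.0/16 (H1) depth=16
  - 58.128.0.0/12 clear@12
  Q 230.192.0.58: descend 1110011011000000 ; hops seen [H1] ; pick H1
  - 230.192.0.0/16 clear@16
  + 230.192.171.110/32 (H4) depth=32
  + 230.192.171.0/24 (H3) depth=24
  + 58.142.0.0/16 (H0) depth=16
  + 0.0.0.0/0 (H4) depth=0
  Q 58.142.0.3: descend 0011101010001110 ; hops seen [H4,H0] ; pick H0
  + 58.142.205.229/32 (H4) depth=32
  + 58.142.0.0/16 (H3) depth=16
  Q 230.192.171.110: descend 11100110110000001010101101101110 ; hops seen [H4,H3,H4] ; pick H4
  Q 63.40.100.64: descend 00111 ; hops seen [H4] ; pick H4
  + 58.128.0.0/12 (H3) depth=12
  + 58.128.0.0/12 (H4) depth=12
  - 58.128.0.0/12 clear@12
  - 230.192.171.110/32 clear@32
  + 230.192.171.0/24 (H3) depth=24
  + 230.192.0.0/16 (H4) depth=16

== LOOKUPS ==
["H1","H0","H4","H4"]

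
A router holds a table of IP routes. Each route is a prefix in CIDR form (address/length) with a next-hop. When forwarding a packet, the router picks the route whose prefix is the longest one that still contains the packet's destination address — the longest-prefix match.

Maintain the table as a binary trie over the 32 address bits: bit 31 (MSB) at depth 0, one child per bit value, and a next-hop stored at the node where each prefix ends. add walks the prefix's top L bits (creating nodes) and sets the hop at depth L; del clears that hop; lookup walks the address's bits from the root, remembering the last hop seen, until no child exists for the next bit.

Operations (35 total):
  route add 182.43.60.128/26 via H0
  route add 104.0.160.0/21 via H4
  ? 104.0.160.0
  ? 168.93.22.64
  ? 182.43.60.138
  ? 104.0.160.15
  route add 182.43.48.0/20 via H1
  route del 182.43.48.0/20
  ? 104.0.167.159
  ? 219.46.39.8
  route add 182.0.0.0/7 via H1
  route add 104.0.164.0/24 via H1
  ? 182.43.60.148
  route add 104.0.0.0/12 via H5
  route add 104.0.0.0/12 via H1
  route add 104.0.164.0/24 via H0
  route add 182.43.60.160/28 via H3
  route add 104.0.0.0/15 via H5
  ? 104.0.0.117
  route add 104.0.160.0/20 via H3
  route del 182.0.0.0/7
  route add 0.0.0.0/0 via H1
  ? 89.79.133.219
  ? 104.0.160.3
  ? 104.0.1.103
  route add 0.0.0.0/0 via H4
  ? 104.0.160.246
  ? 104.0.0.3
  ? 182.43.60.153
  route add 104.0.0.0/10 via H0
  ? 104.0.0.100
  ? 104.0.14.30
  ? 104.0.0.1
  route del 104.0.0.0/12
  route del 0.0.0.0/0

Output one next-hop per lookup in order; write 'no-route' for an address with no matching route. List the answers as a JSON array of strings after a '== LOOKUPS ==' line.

Trace:
  + 182.43.60.128/26 (H0) depth=26
  + 104.0.160.0/21 (H4) depth=21
  Q 104.0.160.0: descend 011010000000000010100 ; hops seen [H4] ; pick H4
  Q 168.93.22.64: descend 101 ; hops seen [∅] ; pick no-route
  Q 182.43.60.138: descend 10110110001010110011110010 ; hops seen [H0] ; pick H0
  Q 104.0.160.15: descend 011010000000000010100 ; hops seen [H4] ; pick H4
  + 182.43.48.0/20 (H1) depth=20
  - 182.43.48.0/20 clear@20
  Q 104.0.167.159: descend 011010000000000010100 ; hops seen [H4] ; pick H4
  Q 219.46.39.8: descend 1 ; hops seen [∅] ; pick no-route
  + 182.0.0.0/7 (H1) depth=7
  + 104.0.164.0/24 (H1) depth=24
  Q 182.43.60.148: descend 10110110001010110011110010 ; hops seen [H1,H0] ; pick H0
  + 104.0.0.0/12 (H5) depth=12
  + 104.0.0.0/12 (H1) depth=12
  + 104.0.164.0/24 (H0) depth=24
  + 182.43.60.160/28 (H3) depth=28
  + 104.0.0.0/15 (H5) depth=15
  Q 104.0.0.117: descend 0110100000000000 ; hops seen [H1,H5] ; pick H5
  + 104.0.160.0/20 (H3) depth=20
  - 182.0.0.0/7 clear@7
  + 0.0.0.0/0 (H1) depth=0
  Q 89.79.133.219: descend 01 ; hops seen [H1] ; pick H1
  Q 104.0.160.3: descend 011010000000000010100 ; hops seen [H1,H1,H5,H3,H4] ; pick H4
  Q 104.0.1.103: descend 0110100000000000 ; hops seen [H1,H1,H5] ; pick H5
  + 0.0.0.0/0 (H4) depth=0
  Q 104.0.160.246: descend 011010000000000010100 ; hops seen [H4,H1,H5,H3,H4] ; pick H4
  Q 104.0.0.3: descend 0110100000000000 ; hops seen [H4,H1,H5] ; pick H5
  Q 182.43.60.153: descend 10110110001010110011110010 ; hops seen [H4,H0] ; pick H0
  + 104.0.0.0/10 (H0) depth=10
  Q 104.0.0.100: descend 0110100000000000 ; hops seen [H4,H0,H1,H5] ; pick H5
  Q 104.0.14.30: descend 0110100000000000 ; hops seen [H4,H0,H1,H5] ; pick H5
  Q 104.0.0.1: descend 0110100000000000 ; hops seen [H4,H0,H1,H5] ; pick H5
  - 104.0.0.0/12 clear@12
  - 0.0.0.0/0 clear@0

== LOOKUPS ==
["H4","no-route","H0","H4","H4","no-route","H0","H5","H1","H4","H5","H4","H5","H0","H5","H5","H5"]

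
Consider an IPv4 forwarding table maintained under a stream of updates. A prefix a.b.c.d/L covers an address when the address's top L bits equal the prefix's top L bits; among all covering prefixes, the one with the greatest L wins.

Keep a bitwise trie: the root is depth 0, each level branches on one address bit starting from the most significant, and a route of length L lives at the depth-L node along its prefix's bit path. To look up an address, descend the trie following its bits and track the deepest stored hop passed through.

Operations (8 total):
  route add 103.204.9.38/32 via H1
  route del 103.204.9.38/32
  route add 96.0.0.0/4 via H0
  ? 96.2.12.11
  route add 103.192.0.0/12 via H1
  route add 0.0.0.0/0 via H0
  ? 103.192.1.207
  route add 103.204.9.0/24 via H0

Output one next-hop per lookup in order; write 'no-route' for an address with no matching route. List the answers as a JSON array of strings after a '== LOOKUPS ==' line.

Apply in order:
  add 103.204.9.38/32 -> H1 at depth 32
  del 103.204.9.38/32 (clear depth 32)
  add 96.0.0.0/4 -> H0 at depth 4
  Q 96.2.12.11: descend 01100 ; hops seen [H0] ; pick H0
  add 103.192.0.0/12 -> H1 at depth 12
  add 0.0.0.0/0 -> H0 at depth 0
  Q 103.192.1.207: descend 011001111100 ; hops seen [H0,H0,H1] ; pick H1
  add 103.204.9.0/24 -> H0 at depth 24

== LOOKUPS ==
["H0","H1"]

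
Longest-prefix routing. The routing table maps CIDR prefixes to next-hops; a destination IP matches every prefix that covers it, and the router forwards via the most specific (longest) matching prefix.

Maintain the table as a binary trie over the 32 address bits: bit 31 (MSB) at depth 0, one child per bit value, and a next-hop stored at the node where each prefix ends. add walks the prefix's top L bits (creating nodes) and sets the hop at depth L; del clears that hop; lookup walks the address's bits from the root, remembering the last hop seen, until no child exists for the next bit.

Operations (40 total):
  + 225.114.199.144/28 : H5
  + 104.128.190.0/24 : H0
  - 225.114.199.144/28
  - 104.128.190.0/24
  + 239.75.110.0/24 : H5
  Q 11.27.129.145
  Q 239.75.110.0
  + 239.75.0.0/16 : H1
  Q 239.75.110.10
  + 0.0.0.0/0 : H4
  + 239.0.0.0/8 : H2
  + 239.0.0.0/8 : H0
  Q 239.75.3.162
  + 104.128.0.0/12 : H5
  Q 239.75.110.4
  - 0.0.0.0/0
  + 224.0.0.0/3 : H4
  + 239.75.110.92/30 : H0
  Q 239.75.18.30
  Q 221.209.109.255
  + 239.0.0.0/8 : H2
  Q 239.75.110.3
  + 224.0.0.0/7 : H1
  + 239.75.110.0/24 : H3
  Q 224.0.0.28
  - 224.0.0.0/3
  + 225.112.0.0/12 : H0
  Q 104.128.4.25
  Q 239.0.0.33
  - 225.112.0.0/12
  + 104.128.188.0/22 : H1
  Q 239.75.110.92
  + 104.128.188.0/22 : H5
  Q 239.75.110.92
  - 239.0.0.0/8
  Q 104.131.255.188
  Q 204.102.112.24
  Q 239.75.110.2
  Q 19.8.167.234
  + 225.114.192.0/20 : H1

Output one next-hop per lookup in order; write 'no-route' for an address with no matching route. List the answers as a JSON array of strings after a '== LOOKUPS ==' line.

Process each operation:
  + 225.114.199.144/28 (H5) depth=28
  + 104.128.190.0/24 (H0) depth=24
  - 225.114.199.144/28 clear@28
  - 104.128.190.0/24 clear@24
  + 239.75.110.0/24 (H5) depth=24
  Q 11.27.129.145: descend 0 ; hops seen [∅] ; pick no-route
  Q 239.75.110.0: descend 111011110100101101101110 ; hops seen [H5] ; pick H5
  + 239.75.0.0/16 (H1) depth=16
  Q 239.75.110.10: descend 111011110100101101101110 ; hops seen [H1,H5] ; pick H5
  + 0.0.0.0/0 (H4) depth=0
  + 239.0.0.0/8 (H2) depth=8
  + 239.0.0.0/8 (H0) depth=8
  Q 239.75.3.162: descend 11101111010010110 ; hops seen [H4,H0,H1] ; pick H1
  + 104.128.0.0/12 (H5) depth=12
  Q 239.75.110.4: descend 111011110100101101101110 ; hops seen [H4,H0,H1,H5] ; pick H5
  - 0.0.0.0/0 clear@0
  + 224.0.0.0/3 (H4) depth=3
  + 239.75.110.92/30 (H0) depth=30
  Q 239.75.18.30: descend 11101111010010110 ; hops seen [H4,H0,H1] ; pick H1
  Q 221.209.109.255: descend 11 ; hops seen [∅] ; pick no-route
  + 239.0.0.0/8 (H2) depth=8
  Q 239.75.110.3: descend 1110111101001011011011100 ; hops seen [H4,H2,H1,H5] ; pick H5
  + 224.0.0.0/7 (H1) depth=7
  + 239.75.110.0/24 (H3) depth=24
  Q 224.0.0.28: descend 1110000 ; hops seen [H4,H1] ; pick H1
  - 224.0.0.0/3 clear@3
  + 225.112.0.0/12 (H0) depth=12
  Q 104.128.4.25: descend 0110100010000000 ; hops seen [H5] ; pick H5
  Q 239.0.0.33: descend 111011110 ; hops seen [H2] ; pick H2
  - 225.112.0.0/12 clear@12
  + 104.128.188.0/22 (H1) depth=22
  Q 239.75.110.92: descend 111011110100101101101110010111 ; hops seen [H2,H1,H3,H0] ; pick H0
  + 104.128.188.0/22 (H5) depth=22
  Q 239.75.110.92: descend 111011110100101101101110010111 ; hops seen [H2,H1,H3,H0] ; pick H0
  - 239.0.0.0/8 clear@8
  Q 104.131.255.188: descend 01101000100000 ; hops seen [H5] ; pick H5
  Q 204.102.112.24: descend 11 ; hops seen [∅] ; pick no-route
  Q 239.75.110.2: descend 1110111101001011011011100 ; hops seen [H1,H3] ; pick H3
  Q 19.8.167.234: descend 0 ; hops seen [∅] ; pick no-route
  + 225.114.192.0/20 (H1) depth=20

== LOOKUPS ==
["no-route","H5","H5","H1","H5","H1","no-route","H5","H1","H5","H2","H0","H0","H5","no-route","H3","no-route"]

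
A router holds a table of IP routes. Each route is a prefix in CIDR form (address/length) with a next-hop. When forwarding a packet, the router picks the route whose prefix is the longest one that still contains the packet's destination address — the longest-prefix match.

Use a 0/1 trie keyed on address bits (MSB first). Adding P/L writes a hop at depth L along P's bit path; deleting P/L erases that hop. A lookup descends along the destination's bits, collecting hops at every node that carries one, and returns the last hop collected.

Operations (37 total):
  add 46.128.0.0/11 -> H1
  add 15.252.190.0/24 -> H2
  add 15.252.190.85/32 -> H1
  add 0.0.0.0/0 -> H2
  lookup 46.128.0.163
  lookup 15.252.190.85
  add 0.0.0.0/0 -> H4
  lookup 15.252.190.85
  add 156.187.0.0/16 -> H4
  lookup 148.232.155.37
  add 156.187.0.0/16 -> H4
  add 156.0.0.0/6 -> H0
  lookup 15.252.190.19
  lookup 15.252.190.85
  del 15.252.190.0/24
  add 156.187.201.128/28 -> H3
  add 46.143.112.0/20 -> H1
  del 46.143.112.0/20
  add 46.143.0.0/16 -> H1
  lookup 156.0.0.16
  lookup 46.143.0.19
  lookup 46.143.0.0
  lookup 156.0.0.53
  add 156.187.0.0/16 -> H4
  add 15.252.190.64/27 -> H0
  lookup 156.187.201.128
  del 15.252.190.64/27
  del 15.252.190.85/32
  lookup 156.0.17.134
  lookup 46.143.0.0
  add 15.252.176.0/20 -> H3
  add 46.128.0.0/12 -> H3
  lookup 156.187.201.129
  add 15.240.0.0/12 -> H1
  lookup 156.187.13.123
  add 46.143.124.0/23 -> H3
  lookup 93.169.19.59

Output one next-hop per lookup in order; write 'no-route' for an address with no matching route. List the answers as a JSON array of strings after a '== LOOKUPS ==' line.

Trace:
  add 46.128.0.0/11 -> H1 at depth 11
  add 15.252.190.0/24 -> H2 at depth 24
  add 15.252.190.85/32 -> H1 at depth 32
  add 0.0.0.0/0 -> H2 at depth 0
  ? 46.128.0.163  path d0:H2→d1:-→d2:-→d3:-→d4:-→d5:-→d6:-→d7:-→d8:-→d9:-→d10:-→d11:H1  best=H1
  ? 15.252.190.85  path d0:H2→d1:-→d2:-→d3:-→d4:-→d5:-→d6:-→d7:-→d8:-→d9:-→d10:-→d11:-→d12:-→d13:-→d14:-→d15:-→d16:-→d17:-→d18:-→d19:-→d20:-→d21:-→d22:-→d23:-→d24:H2→d25:-→d26:-→d27:-→d28:-→d29:-→d30:-→d31:-→d32:H1  best=H1
  add 0.0.0.0/0 -> H4 at depth 0
  ? 15.252.190.85  path d0:H4→d1:-→d2:-→d3:-→d4:-→d5:-→d6:-→d7:-→d8:-→d9:-→d10:-→d11:-→d12:-→d13:-→d14:-→d15:-→d16:-→d17:-→d18:-→d19:-→d20:-→d21:-→d22:-→d23:-→d24:H2→d25:-→d26:-→d27:-→d28:-→d29:-→d30:-→d31:-→d32:H1  best=H1
  add 156.187.0.0/16 -> H4 at depth 16
  ? 148.232.155.37  path d0:H4→d1:-→d2:-→d3:-→d4:-  best=H4
  add 156.187.0.0/16 -> H4 at depth 16
  add 156.0.0.0/6 -> H0 at depth 6
  ? 15.252.190.19  path d0:H4→d1:-→d2:-→d3:-→d4:-→d5:-→d6:-→d7:-→d8:-→d9:-→d10:-→d11:-→d12:-→d13:-→d14:-→d15:-→d16:-→d17:-→d18:-→d19:-→d20:-→d21:-→d22:-→d23:-→d24:H2→d25:-  best=H2
  ? 15.252.190.85  path d0:H4→d1:-→d2:-→d3:-→d4:-→d5:-→d6:-→d7:-→d8:-→d9:-→d10:-→d11:-→d12:-→d13:-→d14:-→d15:-→d16:-→d17:-→d18:-→d19:-→d20:-→d21:-→d22:-→d23:-→d24:H2→d25:-→d26:-→d27:-→d28:-→d29:-→d30:-→d31:-→d32:H1  best=H1
  del 15.252.190.0/24 (clear depth 24)
  add 156.187.201.128/28 -> H3 at depth 28
  add 46.143.112.0/20 -> H1 at depth 20
  del 46.143.112.0/20 (clear depth 20)
  add 46.143.0.0/16 -> H1 at depth 16
  ? 156.0.0.16  path d0:H4→d1:-→d2:-→d3:-→d4:-→d5:-→d6:H0→d7:-→d8:-  best=H0
  ? 46.143.0.19  path d0:H4→d1:-→d2:-→d3:-→d4:-→d5:-→d6:-→d7:-→d8:-→d9:-→d10:-→d11:H1→d12:-→d13:-→d14:-→d15:-→d16:H1→d17:-  best=H1
  ? 46.143.0.0  path d0:H4→d1:-→d2:-→d3:-→d4:-→d5:-→d6:-→d7:-→d8:-→d9:-→d10:-→d11:H1→d12:-→d13:-→d14:-→d15:-→d16:H1→d17:-  best=H1
  ? 156.0.0.53  path d0:H4→d1:-→d2:-→d3:-→d4:-→d5:-→d6:H0→d7:-→d8:-  best=H0
  add 156.187.0.0/16 -> H4 at depth 16
  add 15.252.190.64/27 -> H0 at depth 27
  ? 156.187.201.128  path d0:H4→d1:-→d2:-→d3:-→d4:-→d5:-→d6:H0→d7:-→d8:-→d9:-→d10:-→d11:-→d12:-→d13:-→d14:-→d15:-→d16:H4→d17:-→d18:-→d19:-→d20:-→d21:-→d22:-→d23:-→d24:-→d25:-→d26:-→d27:-→d28:H3  best=H3
  del 15.252.190.64/27 (clear depth 27)
  del 15.252.190.85/32 (clear depth 32)
  ? 156.0.17.134  path d0:H4→d1:-→d2:-→d3:-→d4:-→d5:-→d6:H0→d7:-→d8:-  best=H0
  ? 46.143.0.0  path d0:H4→d1:-→d2:-→d3:-→d4:-→d5:-→d6:-→d7:-→d8:-→d9:-→d10:-→d11:H1→d12:-→d13:-→d14:-→d15:-→d16:H1→d17:-  best=H1
  add 15.252.176.0/20 -> H3 at depth 20
  add 46.128.0.0/12 -> H3 at depth 12
  ? 156.187.201.129  path d0:H4→d1:-→d2:-→d3:-→d4:-→d5:-→d6:H0→d7:-→d8:-→d9:-→d10:-→d11:-→d12:-→d13:-→d14:-→d15:-→d16:H4→d17:-→d18:-→d19:-→d20:-→d21:-→d22:-→d23:-→d24:-→d25:-→d26:-→d27:-→d28:H3  best=H3
  add 15.240.0.0/12 -> H1 at depth 12
  ? 156.187.13.123  path d0:H4→d1:-→d2:-→d3:-→d4:-→d5:-→d6:H0→d7:-→d8:-→d9:-→d10:-→d11:-→d12:-→d13:-→d14:-→d15:-→d16:H4  best=H4
  add 46.143.124.0/23 -> H3 at depth 23
  ? 93.169.19.59  path d0:H4→d1:-  best=H4

== LOOKUPS ==
["H1","H1","H1","H4","H2","H1","H0","H1","H1","H0","H3","H0","H1","H3","H4","H4"]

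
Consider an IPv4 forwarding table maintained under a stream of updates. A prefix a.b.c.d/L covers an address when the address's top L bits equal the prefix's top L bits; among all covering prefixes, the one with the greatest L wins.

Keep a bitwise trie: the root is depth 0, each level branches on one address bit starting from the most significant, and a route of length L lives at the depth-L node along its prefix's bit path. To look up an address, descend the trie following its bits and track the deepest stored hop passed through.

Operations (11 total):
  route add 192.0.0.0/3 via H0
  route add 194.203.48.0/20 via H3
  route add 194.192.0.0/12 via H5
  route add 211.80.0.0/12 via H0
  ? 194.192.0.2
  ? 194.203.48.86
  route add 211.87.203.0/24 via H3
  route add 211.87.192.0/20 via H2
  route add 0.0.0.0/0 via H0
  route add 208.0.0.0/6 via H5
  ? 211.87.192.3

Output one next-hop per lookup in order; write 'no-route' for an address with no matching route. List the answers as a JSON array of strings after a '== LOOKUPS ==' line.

Apply in order:
  add 192.0.0.0/3 -> H0 at depth 3
  add 194.203.48.0/20 -> H3 at depth 20
  add 194.192.0.0/12 -> H5 at depth 12
  add 211.80.0.0/12 -> H0 at depth 12
  ? 194.192.0.2  path d0:-→d1:-→d2:-→d3:H0→d4:-→d5:-→d6:-→d7:-→d8:-→d9:-→d10:-→d11:-→d12:H5  best=H5
  ? 194.203.48.86  path d0:-→d1:-→d2:-→d3:H0→d4:-→d5:-→d6:-→d7:-→d8:-→d9:-→d10:-→d11:-→d12:H5→d13:-→d14:-→d15:-→d16:-→d17:-→d18:-→d19:-→d20:H3  best=H3
  add 211.87.203.0/24 -> H3 at depth 24
  add 211.87.192.0/20 -> H2 at depth 20
  add 0.0.0.0/0 -> H0 at depth 0
  add 208.0.0.0/6 -> H5 at depth 6
  ? 211.87.192.3  path d0:H0→d1:-→d2:-→d3:H0→d4:-→d5:-→d6:H5→d7:-→d8:-→d9:-→d10:-→d11:-→d12:H0→d13:-→d14:-→d15:-→d16:-→d17:-→d18:-→d19:-→d20:H2  best=H2

== LOOKUPS ==
["H5","H3","H2"]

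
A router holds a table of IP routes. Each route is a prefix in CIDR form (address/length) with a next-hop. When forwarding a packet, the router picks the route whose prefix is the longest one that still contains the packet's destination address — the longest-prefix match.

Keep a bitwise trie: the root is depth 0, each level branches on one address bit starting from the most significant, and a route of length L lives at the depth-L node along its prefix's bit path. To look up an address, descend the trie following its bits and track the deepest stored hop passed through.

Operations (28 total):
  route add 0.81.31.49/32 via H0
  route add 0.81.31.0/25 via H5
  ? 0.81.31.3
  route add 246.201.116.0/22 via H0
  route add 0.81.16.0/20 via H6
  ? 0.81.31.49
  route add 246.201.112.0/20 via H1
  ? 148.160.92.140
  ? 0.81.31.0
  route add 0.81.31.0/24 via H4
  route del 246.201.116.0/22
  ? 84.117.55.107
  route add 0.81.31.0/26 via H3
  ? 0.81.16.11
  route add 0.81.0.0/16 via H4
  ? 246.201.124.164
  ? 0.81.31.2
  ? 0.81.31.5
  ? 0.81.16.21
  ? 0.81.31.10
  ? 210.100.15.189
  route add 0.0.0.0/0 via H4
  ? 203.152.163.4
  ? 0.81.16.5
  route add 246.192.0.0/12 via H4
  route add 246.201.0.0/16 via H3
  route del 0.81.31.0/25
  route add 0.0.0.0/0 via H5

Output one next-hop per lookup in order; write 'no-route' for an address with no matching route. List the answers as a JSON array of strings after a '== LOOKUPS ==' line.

Apply in order:
  add 0.81.31.49/32 -> H0 at depth 32
  add 0.81.31.0/25 -> H5 at depth 25
  Q 0.81.31.3: descend 00000000010100010001111100 ; hops seen [H5] ; pick H5
  add 246.201.116.0/22 -> H0 at depth 22
  add 0.81.16.0/20 -> H6 at depth 20
  Q 0.81.31.49: descend 00000000010100010001111100110001 ; hops seen [H6,H5,H0] ; pick H0
  add 246.201.112.0/20 -> H1 at depth 20
  Q 148.160.92.140: descend 1 ; hops seen [∅] ; pick no-route
  Q 0.81.31.0: descend 00000000010100010001111100 ; hops seen [H6,H5] ; pick H5
  add 0.81.31.0/24 -> H4 at depth 24
  - 246.201.116.0/22 clear@22
  Q 84.117.55.107: descend 0 ; hops seen [∅] ; pick no-route
  add 0.81.31.0/26 -> H3 at depth 26
  Q 0.81.16.11: descend 00000000010100010001 ; hops seen [H6] ; pick H6
  add 0.81.0.0/16 -> H4 at depth 16
  Q 246.201.124.164: descend 11110110110010010111 ; hops seen [H1] ; pick H1
  Q 0.81.31.2: descend 00000000010100010001111100 ; hops seen [H4,H6,H4,H5,H3] ; pick H3
  Q 0.81.31.5: descend 00000000010100010001111100 ; hops seen [H4,H6,H4,H5,H3] ; pick H3
  Q 0.81.16.21: descend 00000000010100010001 ; hops seen [H4,H6] ; pick H6
  Q 0.81.31.10: descend 00000000010100010001111100 ; hops seen [H4,H6,H4,H5,H3] ; pick H3
  Q 210.100.15.189: descend 11 ; hops seen [∅] ; pick no-route
  add 0.0.0.0/0 -> H4 at depth 0
  Q 203.152.163.4: descend 11 ; hops seen [H4] ; pick H4
  Q 0.81.16.5: descend 00000000010100010001 ; hops seen [H4,H4,H6] ; pick H6
  add 246.192.0.0/12 -> H4 at depth 12
  add 246.201.0.0/16 -> H3 at depth 16
  - 0.81.31.0/25 clear@25
  add 0.0.0.0/0 -> H5 at depth 0

== LOOKUPS ==
["H5","H0","no-route","H5","no-route","H6","H1","H3","H3","H6","H3","no-route","H4","H6"]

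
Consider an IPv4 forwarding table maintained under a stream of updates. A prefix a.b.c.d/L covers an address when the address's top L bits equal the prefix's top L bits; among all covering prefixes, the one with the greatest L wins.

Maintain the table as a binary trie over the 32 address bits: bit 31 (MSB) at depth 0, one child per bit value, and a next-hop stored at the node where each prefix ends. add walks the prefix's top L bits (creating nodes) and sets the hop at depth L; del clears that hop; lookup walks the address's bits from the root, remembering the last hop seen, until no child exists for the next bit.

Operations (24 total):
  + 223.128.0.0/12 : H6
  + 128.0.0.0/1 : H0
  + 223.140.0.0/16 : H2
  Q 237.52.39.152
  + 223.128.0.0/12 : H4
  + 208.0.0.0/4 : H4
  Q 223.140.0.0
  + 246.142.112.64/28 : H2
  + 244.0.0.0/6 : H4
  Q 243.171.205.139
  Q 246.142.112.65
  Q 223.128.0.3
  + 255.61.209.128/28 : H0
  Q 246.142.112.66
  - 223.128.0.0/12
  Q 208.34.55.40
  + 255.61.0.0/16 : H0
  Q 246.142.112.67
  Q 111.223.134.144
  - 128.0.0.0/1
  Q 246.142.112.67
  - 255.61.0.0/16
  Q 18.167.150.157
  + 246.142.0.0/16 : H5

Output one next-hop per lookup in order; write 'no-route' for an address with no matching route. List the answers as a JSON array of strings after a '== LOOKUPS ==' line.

Apply in order:
  add 223.128.0.0/12 -> H6 at depth 12
  add 128.0.0.0/1 -> H0 at depth 1
  add 223.140.0.0/16 -> H2 at depth 16
  Q 237.52.39.152: descend 11 ; hops seen [H0] ; pick H0
  add 223.128.0.0/12 -> H4 at depth 12
  add 208.0.0.0/4 -> H4 at depth 4
  Q 223.140.0.0: descend 1101111110001100 ; hops seen [H0,H4,H4,H2] ; pick H2
  add 246.142.112.64/28 -> H2 at depth 28
  add 244.0.0.0/6 -> H4 at depth 6
  Q 243.171.205.139: descend 11110 ; hops seen [H0] ; pick H0
  Q 246.142.112.65: descend 1111011010001110011100000100 ; hops seen [H0,H4,H2] ; pick H2
  Q 223.128.0.3: descend 110111111000 ; hops seen [H0,H4,H4] ; pick H4
  add 255.61.209.128/28 -> H0 at depth 28
  Q 246.142.112.66: descend 1111011010001110011100000100 ; hops seen [H0,H4,H2] ; pick H2
  del 223.128.0.0/12 (clear depth 12)
  Q 208.34.55.40: descend 1101 ; hops seen [H0,H4] ; pick H4
  add 255.61.0.0/16 -> H0 at depth 16
  Q 246.142.112.67: descend 1111011010001110011100000100 ; hops seen [H0,H4,H2] ; pick H2
  Q 111.223.134.144: descend ε ; hops seen [∅] ; pick no-route
  del 128.0.0.0/1 (clear depth 1)
  Q 246.142.112.67: descend 1111011010001110011100000100 ; hops seen [H4,H2] ; pick H2
  del 255.61.0.0/16 (clear depth 16)
  Q 18.167.150.157: descend ε ; hops seen [∅] ; pick no-route
  add 246.142.0.0/16 -> H5 at depth 16

== LOOKUPS ==
["H0","H2","H0","H2","H4","H2","H4","H2","no-route","H2","no-route"]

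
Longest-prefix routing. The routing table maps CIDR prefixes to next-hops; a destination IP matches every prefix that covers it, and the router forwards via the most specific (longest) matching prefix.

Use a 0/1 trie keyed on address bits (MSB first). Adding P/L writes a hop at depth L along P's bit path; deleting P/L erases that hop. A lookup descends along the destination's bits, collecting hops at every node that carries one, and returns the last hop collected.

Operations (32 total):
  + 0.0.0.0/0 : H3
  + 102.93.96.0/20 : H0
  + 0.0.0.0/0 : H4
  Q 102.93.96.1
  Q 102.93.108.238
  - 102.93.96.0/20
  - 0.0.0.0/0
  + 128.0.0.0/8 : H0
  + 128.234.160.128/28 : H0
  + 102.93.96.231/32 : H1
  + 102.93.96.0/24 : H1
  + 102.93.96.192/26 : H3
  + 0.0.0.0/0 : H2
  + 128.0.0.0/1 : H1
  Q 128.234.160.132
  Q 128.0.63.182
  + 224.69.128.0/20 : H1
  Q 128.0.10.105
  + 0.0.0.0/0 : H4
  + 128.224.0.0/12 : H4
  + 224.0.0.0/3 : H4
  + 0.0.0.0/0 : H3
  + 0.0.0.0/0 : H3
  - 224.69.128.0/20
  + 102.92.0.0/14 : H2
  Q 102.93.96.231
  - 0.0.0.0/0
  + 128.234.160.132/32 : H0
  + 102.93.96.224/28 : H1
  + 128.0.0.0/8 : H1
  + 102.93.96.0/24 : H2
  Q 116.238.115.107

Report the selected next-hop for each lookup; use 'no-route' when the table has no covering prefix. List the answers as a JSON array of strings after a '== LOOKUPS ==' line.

Apply in order:
  add 0.0.0.0/0 -> H3 at depth 0
  add 102.93.96.0/20 -> H0 at depth 20
  add 0.0.0.0/0 -> H4 at depth 0
  lookup 102.93.96.1: bits 01100110010111010110 walk d0:H4→d1:-→d2:-→d3:-→d4:-→d5:-→d6:-→d7:-→d8:-→d9:-→d10:-→d11:-→d12:-→d13:-→d14:-→d15:-→d16:-→d17:-→d18:-→d19:-→d20:H0 -> H0
  lookup 102.93.108.238: bits 01100110010111010110 walk d0:H4→d1:-→d2:-→d3:-→d4:-→d5:-→d6:-→d7:-→d8:-→d9:-→d10:-→d11:-→d12:-→d13:-→d14:-→d15:-→d16:-→d17:-→d18:-→d19:-→d20:H0 -> H0
  del 102.93.96.0/20 (clear depth 20)
  del 0.0.0.0/0 (clear depth 0)
  add 128.0.0.0/8 -> H0 at depth 8
  add 128.234.160.128/28 -> H0 at depth 28
  add 102.93.96.231/32 -> H1 at depth 32
  add 102.93.96.0/24 -> H1 at depth 24
  add 102.93.96.192/26 -> H3 at depth 26
  add 0.0.0.0/0 -> H2 at depth 0
  add 128.0.0.0/1 -> H1 at depth 1
  lookup 128.234.160.132: bits 1000000011101010101000001000 walk d0:H2→d1:H1→d2:-→d3:-→d4:-→d5:-→d6:-→d7:-→d8:H0→d9:-→d10:-→d11:-→d12:-→d13:-→d14:-→d15:-→d16:-→d17:-→d18:-→d19:-→d20:-→d21:-→d22:-→d23:-→d24:-→d25:-→d26:-→d27:-→d28:H0 -> H0
  lookup 128.0.63.182: bits 10000000 walk d0:H2→d1:H1→d2:-→d3:-→d4:-→d5:-→d6:-→d7:-→d8:H0 -> H0
  add 224.69.128.0/20 -> H1 at depth 20
  lookup 128.0.10.105: bits 10000000 walk d0:H2→d1:H1→d2:-→d3:-→d4:-→d5:-→d6:-→d7:-→d8:H0 -> H0
  add 0.0.0.0/0 -> H4 at depth 0
  add 128.224.0.0/12 -> H4 at depth 12
  add 224.0.0.0/3 -> H4 at depth 3
  add 0.0.0.0/0 -> H3 at depth 0
  add 0.0.0.0/0 -> H3 at depth 0
  del 224.69.128.0/20 (clear depth 20)
  add 102.92.0.0/14 -> H2 at depth 14
  lookup 102.93.96.231: bits 01100110010111010110000011100111 walk d0:H3→d1:-→d2:-→d3:-→d4:-→d5:-→d6:-→d7:-→d8:-→d9:-→d10:-→d11:-→d12:-→d13:-→d14:H2→d15:-→d16:-→d17:-→d18:-→d19:-→d20:-→d21:-→d22:-→d23:-→d24:H1→d25:-→d26:H3→d27:-→d28:-→d29:-→d30:-→d31:-→d32:H1 -> H1
  del 0.0.0.0/0 (clear depth 0)
  add 128.234.160.132/32 -> H0 at depth 32
  add 102.93.96.224/28 -> H1 at depth 28
  add 128.0.0.0/8 -> H1 at depth 8
  add 102.93.96.0/24 -> H2 at depth 24
  lookup 116.238.115.107: bits 011 walk d0:-→d1:-→d2:-→d3:- -> no-route

== LOOKUPS ==
["H0","H0","H0","H0","H0","H1","no-route"]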